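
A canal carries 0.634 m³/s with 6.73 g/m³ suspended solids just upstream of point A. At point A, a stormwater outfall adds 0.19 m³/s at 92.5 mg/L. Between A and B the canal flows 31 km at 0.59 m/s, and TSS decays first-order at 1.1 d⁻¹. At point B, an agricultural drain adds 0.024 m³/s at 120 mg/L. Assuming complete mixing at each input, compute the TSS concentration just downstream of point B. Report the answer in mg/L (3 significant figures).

16.6 mg/L

After input A: C = (0.634·6.73 + 0.19·92.5) / 0.824 = 26.51 mg/L.
Over the 31 km reach to input B (t = 5.254e+04 s = 0.6081 d), decay gives C = 26.51·exp(−1.1·0.6081) = 13.58 mg/L.
After input B: C = (0.824·13.58 + 0.024·120) / 0.848 = 16.59 mg/L.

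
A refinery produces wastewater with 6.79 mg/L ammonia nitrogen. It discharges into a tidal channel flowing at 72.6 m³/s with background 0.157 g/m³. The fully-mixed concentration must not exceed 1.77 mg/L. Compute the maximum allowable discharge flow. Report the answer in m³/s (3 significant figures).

23.3 m³/s

Mass balance at complete mixing: C_std·(Q_w + Q_r) = Q_w·C_e + Q_r·C_b.
Rearranging, Q_w = Q_r·(C_std − C_b)/(C_e − C_std) = 72.6·(1.77 − 0.157) / (6.79 − 1.77) = 23.33 m³/s.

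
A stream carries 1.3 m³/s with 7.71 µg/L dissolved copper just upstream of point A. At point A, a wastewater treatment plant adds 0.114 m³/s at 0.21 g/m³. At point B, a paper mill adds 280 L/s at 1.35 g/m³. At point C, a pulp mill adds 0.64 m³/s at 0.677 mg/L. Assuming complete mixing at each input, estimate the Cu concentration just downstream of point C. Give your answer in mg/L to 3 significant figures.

0.362 mg/L

7.71 µg/L = 0.00771 mg/L.
After input A: C = (1.3·0.00771 + 0.114·0.21) / 1.414 = 0.02402 mg/L.
280 L/s = 0.28 m³/s.
After input B: C = (1.414·0.02402 + 0.28·1.35) / 1.694 = 0.2432 mg/L.
After input C: C = (1.694·0.2432 + 0.64·0.677) / 2.334 = 0.3621 mg/L.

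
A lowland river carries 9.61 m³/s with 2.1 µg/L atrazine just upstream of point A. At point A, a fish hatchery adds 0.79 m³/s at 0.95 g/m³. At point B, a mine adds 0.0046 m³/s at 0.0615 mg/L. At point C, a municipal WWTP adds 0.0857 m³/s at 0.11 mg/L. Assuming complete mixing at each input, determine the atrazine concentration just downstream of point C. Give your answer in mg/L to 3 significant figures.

2.1 µg/L = 0.0021 mg/L.
After input A: C = (9.61·0.0021 + 0.79·0.95) / 10.4 = 0.0741 mg/L.
After input B: C = (10.4·0.0741 + 0.0046·0.0615) / 10.4 = 0.0741 mg/L.
After input C: C = (10.4·0.0741 + 0.0857·0.11) / 10.49 = 0.07439 mg/L.

0.0744 mg/L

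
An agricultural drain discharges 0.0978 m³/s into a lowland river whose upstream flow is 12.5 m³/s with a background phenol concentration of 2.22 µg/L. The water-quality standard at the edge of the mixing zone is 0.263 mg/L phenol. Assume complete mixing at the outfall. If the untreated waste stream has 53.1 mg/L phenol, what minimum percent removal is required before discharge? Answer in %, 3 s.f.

2.22 µg/L = 0.00222 mg/L.
Mass balance: 0.263·12.6 = 0.0978·Cₑ + 12.5·0.00222.
Cₑ = (3.313 − 0.02775) / 0.0978 = 33.59 mg/L.
Required removal = 1 − 33.59/53.1 = 36.73 %.

36.7 %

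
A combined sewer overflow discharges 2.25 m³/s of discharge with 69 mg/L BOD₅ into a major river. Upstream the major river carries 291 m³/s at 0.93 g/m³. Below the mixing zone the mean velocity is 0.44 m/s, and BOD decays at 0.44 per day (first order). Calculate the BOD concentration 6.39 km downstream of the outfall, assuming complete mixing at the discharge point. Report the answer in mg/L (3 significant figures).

After complete mixing, C₀ = (2.25·69 + 291·0.93) / 293.2 = 1.452 mg/L.
Travel time t = 6390 m / 0.44 m/s = 1.452e+04 s = 0.1681 d.
C = 1.452·exp(−0.44·0.1681) = 1.452·0.9287 = 1.349 mg/L.

1.35 mg/L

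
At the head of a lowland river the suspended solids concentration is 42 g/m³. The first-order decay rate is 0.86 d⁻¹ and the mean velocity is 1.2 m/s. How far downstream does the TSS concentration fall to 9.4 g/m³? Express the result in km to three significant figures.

From C = C₀·e^(−kt), t = ln(C₀/C)/k = ln(42/9.4)/0.86 = 1.497/0.86 = 1.741 d.
Distance = v·t = 1.2 m/s × 1.504e+05 s = 1.805e+05 m = 180.5 km.

180 km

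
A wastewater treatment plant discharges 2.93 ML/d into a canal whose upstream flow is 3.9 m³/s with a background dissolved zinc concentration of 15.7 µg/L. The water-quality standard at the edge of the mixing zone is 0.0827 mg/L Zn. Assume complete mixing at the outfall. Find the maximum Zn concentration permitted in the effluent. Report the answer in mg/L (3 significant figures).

7.79 mg/L

2.93 ML/d = 0.03391 m³/s.
15.7 µg/L = 0.0157 mg/L.
Mass balance: 0.0827·3.934 = 0.03391·Cₑ + 3.9·0.0157.
Cₑ = (0.3253 − 0.06123) / 0.03391 = 7.788 mg/L.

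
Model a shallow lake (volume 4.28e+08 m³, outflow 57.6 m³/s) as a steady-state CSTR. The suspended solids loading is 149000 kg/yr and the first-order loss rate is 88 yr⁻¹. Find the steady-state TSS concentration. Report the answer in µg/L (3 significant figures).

Outflow Q = 57.6 m³/s × 3.156e+07 s/yr = 1.818e+09 m³/yr.
Steady-state CSTR mass balance: W = Q·C + k·V·C, so C = W/(Q + kV).
Q + kV = 1.818e+09 + 88·4.28e+08 = 3.948e+10 m³/yr.
C = 149000/3.948e+10 = 3.774e-06 kg/m³ = 0.003774 mg/L = 3.774 µg/L.

3.77 µg/L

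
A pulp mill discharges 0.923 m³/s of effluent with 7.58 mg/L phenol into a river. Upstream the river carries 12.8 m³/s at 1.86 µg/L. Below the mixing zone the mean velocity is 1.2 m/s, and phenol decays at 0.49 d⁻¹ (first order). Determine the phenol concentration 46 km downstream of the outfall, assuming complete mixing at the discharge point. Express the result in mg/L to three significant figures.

0.412 mg/L

1.86 µg/L = 0.00186 mg/L.
After complete mixing, C₀ = (0.923·7.58 + 12.8·0.00186) / 13.72 = 0.5116 mg/L.
Travel time t = 4.6e+04 m / 1.2 m/s = 3.833e+04 s = 0.4437 d.
C = 0.5116·exp(−0.49·0.4437) = 0.5116·0.8046 = 0.4116 mg/L.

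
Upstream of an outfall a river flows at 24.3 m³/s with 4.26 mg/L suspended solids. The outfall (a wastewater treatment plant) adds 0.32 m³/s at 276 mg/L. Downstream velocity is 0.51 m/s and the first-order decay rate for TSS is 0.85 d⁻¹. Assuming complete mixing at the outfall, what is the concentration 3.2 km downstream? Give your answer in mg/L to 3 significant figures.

After complete mixing, C₀ = (0.32·276 + 24.3·4.26) / 24.62 = 7.792 mg/L.
Travel time t = 3200 m / 0.51 m/s = 6275 s = 0.07262 d.
C = 7.792·exp(−0.85·0.07262) = 7.792·0.9401 = 7.326 mg/L.

7.33 mg/L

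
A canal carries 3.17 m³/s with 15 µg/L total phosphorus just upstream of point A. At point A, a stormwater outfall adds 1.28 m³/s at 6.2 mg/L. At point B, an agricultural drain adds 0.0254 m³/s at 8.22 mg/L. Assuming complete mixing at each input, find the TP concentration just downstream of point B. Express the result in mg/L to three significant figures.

1.83 mg/L

15 µg/L = 0.015 mg/L.
After input A: C = (3.17·0.015 + 1.28·6.2) / 4.45 = 1.794 mg/L.
After input B: C = (4.45·1.794 + 0.0254·8.22) / 4.475 = 1.831 mg/L.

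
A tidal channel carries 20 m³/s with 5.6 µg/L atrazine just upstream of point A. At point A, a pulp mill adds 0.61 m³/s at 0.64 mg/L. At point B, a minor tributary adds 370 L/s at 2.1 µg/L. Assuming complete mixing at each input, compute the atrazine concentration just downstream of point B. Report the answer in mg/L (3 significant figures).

0.0240 mg/L

5.6 µg/L = 0.0056 mg/L.
After input A: C = (20·0.0056 + 0.61·0.64) / 20.61 = 0.02438 mg/L.
370 L/s = 0.37 m³/s.
2.1 µg/L = 0.0021 mg/L.
After input B: C = (20.61·0.02438 + 0.37·0.0021) / 20.98 = 0.02398 mg/L.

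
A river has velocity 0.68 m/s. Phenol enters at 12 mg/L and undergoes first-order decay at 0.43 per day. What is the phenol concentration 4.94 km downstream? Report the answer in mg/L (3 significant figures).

Travel time t = 4.94 km / 0.68 m/s = 4940/0.68 = 7265 s = 0.08408 d.
First-order decay: C = 12·exp(−0.43·0.08408) = 12·0.9645 = 11.57 mg/L.

11.6 mg/L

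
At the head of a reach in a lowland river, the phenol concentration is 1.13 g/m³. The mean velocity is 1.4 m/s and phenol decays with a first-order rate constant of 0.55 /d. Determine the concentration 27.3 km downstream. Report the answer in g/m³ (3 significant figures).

Travel time t = 27.3 km / 1.4 m/s = 2.73e+04/1.4 = 1.95e+04 s = 0.2257 d.
First-order decay: C = 1.13·exp(−0.55·0.2257) = 1.13·0.8833 = 0.9981 g/m³.

0.998 g/m³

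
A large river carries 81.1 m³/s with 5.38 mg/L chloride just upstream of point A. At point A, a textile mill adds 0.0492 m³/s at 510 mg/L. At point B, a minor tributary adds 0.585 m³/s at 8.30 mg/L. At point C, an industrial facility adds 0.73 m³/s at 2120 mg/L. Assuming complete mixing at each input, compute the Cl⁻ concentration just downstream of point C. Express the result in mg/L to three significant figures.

24.4 mg/L

After input A: C = (81.1·5.38 + 0.0492·510) / 81.15 = 5.686 mg/L.
After input B: C = (81.15·5.686 + 0.585·8.3) / 81.73 = 5.705 mg/L.
After input C: C = (81.73·5.705 + 0.73·2120) / 82.46 = 24.42 mg/L.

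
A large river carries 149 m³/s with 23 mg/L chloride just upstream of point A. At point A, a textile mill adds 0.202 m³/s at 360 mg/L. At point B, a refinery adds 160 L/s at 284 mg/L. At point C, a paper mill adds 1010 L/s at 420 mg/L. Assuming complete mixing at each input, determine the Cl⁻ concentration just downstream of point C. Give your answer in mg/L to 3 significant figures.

After input A: C = (149·23 + 0.202·360) / 149.2 = 23.46 mg/L.
160 L/s = 0.16 m³/s.
After input B: C = (149.2·23.46 + 0.16·284) / 149.4 = 23.74 mg/L.
1010 L/s = 1.01 m³/s.
After input C: C = (149.4·23.74 + 1.01·420) / 150.4 = 26.4 mg/L.

26.4 mg/L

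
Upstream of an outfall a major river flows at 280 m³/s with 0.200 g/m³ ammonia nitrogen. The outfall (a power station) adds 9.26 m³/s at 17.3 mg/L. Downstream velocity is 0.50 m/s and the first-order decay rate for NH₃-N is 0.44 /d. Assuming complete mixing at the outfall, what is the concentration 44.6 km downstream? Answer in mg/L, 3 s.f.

0.475 mg/L

After complete mixing, C₀ = (9.26·17.3 + 280·0.2) / 289.3 = 0.7474 mg/L.
Travel time t = 4.46e+04 m / 0.50 m/s = 8.92e+04 s = 1.032 d.
C = 0.7474·exp(−0.44·1.032) = 0.7474·0.6349 = 0.4745 mg/L.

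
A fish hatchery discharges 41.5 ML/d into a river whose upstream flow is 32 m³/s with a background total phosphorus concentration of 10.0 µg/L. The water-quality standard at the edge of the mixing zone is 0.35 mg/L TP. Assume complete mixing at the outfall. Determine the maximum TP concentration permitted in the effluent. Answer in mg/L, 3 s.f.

23.0 mg/L

41.5 ML/d = 0.4803 m³/s.
10.0 µg/L = 0.01 mg/L.
Mass balance: 0.35·32.48 = 0.4803·Cₑ + 32·0.01.
Cₑ = (11.37 − 0.32) / 0.4803 = 23 mg/L.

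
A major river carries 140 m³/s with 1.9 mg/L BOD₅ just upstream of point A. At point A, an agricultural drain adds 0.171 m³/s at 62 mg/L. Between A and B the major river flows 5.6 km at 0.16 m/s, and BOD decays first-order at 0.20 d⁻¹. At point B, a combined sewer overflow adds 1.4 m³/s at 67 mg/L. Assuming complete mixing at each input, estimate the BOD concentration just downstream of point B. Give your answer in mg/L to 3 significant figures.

2.46 mg/L

After input A: C = (140·1.9 + 0.171·62) / 140.2 = 1.973 mg/L.
Over the 5.6 km reach to input B (t = 3.5e+04 s = 0.4051 d), decay gives C = 1.973·exp(−0.20·0.4051) = 1.82 mg/L.
After input B: C = (140.2·1.82 + 1.4·67) / 141.6 = 2.464 mg/L.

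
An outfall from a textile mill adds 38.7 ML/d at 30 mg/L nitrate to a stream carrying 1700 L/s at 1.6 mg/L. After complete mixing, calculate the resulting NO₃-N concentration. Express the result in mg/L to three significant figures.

38.7 ML/d = 0.4479 m³/s.
1700 L/s = 1.7 m³/s.
Conservation of mass across the mixing zone: C = (0.4479·30 + 1.7·1.6) / (0.4479 + 1.7) = 16.16/2.148 = 7.522 mg/L.

7.52 mg/L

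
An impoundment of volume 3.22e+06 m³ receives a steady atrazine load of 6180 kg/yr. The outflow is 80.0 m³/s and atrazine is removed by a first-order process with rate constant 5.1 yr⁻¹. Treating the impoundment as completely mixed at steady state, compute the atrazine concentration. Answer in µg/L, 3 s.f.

2.43 µg/L

Outflow Q = 80.0 m³/s × 3.156e+07 s/yr = 2.525e+09 m³/yr.
Steady-state CSTR mass balance: W = Q·C + k·V·C, so C = W/(Q + kV).
Q + kV = 2.525e+09 + 5.1·3.22e+06 = 2.541e+09 m³/yr.
C = 6180/2.541e+09 = 2.432e-06 kg/m³ = 0.002432 mg/L = 2.432 µg/L.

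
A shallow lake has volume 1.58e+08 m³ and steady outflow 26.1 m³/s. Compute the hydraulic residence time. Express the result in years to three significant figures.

Q = 26.1 m³/s × 3.156e+07 s/yr = 8.237e+08 m³/yr.
Hydraulic residence time τ = V/Q = 1.58e+08/8.237e+08 = 0.1918 yr.

0.192 yr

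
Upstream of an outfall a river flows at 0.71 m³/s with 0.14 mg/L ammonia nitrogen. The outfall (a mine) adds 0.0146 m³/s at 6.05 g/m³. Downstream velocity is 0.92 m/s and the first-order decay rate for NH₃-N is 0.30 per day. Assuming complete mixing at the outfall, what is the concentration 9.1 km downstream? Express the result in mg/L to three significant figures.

0.250 mg/L

After complete mixing, C₀ = (0.0146·6.05 + 0.71·0.14) / 0.7246 = 0.2591 mg/L.
Travel time t = 9100 m / 0.92 m/s = 9891 s = 0.1145 d.
C = 0.2591·exp(−0.30·0.1145) = 0.2591·0.9662 = 0.2503 mg/L.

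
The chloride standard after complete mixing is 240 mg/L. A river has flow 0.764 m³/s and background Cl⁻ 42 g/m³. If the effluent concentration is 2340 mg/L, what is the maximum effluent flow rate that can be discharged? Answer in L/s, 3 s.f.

Mass balance at complete mixing: C_std·(Q_w + Q_r) = Q_w·C_e + Q_r·C_b.
Rearranging, Q_w = Q_r·(C_std − C_b)/(C_e − C_std) = 0.764·(240 − 42) / (2340 − 240) = 0.07203 m³/s.
= 72.03 L/s.

72.0 L/s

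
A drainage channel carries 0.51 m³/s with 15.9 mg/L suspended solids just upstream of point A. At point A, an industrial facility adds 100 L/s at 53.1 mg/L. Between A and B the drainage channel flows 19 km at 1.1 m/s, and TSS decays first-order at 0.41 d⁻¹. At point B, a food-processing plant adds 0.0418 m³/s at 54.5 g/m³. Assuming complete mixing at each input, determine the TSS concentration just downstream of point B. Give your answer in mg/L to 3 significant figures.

22.5 mg/L

100 L/s = 0.1 m³/s.
After input A: C = (0.51·15.9 + 0.1·53.1) / 0.61 = 22 mg/L.
Over the 19 km reach to input B (t = 1.727e+04 s = 0.1999 d), decay gives C = 22·exp(−0.41·0.1999) = 20.27 mg/L.
After input B: C = (0.61·20.27 + 0.0418·54.5) / 0.6518 = 22.46 mg/L.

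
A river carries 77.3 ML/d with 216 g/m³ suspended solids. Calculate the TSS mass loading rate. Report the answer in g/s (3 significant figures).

193 g/s

77.3 ML/d = 0.8947 m³/s.
Mass flux = Q·C = 0.8947 m³/s × 216 g/m³ = 193.2 g/s.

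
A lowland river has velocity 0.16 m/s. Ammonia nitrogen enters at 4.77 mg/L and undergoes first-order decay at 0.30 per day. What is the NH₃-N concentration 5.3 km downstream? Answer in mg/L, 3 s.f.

4.25 mg/L

Travel time t = 5.3 km / 0.16 m/s = 5300/0.16 = 3.312e+04 s = 0.3834 d.
First-order decay: C = 4.77·exp(−0.30·0.3834) = 4.77·0.8914 = 4.252 mg/L.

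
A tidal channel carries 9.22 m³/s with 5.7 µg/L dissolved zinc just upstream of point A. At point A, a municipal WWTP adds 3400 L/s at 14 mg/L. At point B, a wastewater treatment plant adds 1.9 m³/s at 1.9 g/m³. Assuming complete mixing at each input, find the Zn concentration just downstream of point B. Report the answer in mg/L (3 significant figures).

3.53 mg/L

5.7 µg/L = 0.0057 mg/L.
3400 L/s = 3.4 m³/s.
After input A: C = (9.22·0.0057 + 3.4·14) / 12.62 = 3.776 mg/L.
After input B: C = (12.62·3.776 + 1.9·1.9) / 14.52 = 3.53 mg/L.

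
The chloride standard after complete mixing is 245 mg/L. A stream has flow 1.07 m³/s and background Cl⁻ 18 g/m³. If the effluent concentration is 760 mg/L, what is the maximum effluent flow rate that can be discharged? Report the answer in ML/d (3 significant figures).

Mass balance at complete mixing: C_std·(Q_w + Q_r) = Q_w·C_e + Q_r·C_b.
Rearranging, Q_w = Q_r·(C_std − C_b)/(C_e − C_std) = 1.07·(245 − 18) / (760 − 245) = 0.4716 m³/s.
= 40.75 ML/d.

40.7 ML/d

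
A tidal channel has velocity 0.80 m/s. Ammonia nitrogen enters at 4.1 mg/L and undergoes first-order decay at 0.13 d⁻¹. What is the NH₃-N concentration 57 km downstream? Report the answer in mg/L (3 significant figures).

3.68 mg/L

Travel time t = 57 km / 0.80 m/s = 5.7e+04/0.80 = 7.125e+04 s = 0.8247 d.
First-order decay: C = 4.1·exp(−0.13·0.8247) = 4.1·0.8983 = 3.683 mg/L.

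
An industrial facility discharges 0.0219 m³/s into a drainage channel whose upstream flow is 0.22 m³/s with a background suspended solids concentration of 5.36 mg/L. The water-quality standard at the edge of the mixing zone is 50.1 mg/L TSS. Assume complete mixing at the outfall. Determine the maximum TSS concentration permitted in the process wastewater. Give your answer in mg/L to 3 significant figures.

Mass balance: 50.1·0.2419 = 0.0219·Cₑ + 0.22·5.36.
Cₑ = (12.12 − 1.179) / 0.0219 = 499.5 mg/L.

500 mg/L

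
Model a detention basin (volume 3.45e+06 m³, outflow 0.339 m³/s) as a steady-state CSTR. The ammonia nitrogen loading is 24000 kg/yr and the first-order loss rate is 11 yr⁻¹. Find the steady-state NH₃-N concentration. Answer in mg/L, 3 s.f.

Outflow Q = 0.339 m³/s × 3.156e+07 s/yr = 1.07e+07 m³/yr.
Steady-state CSTR mass balance: W = Q·C + k·V·C, so C = W/(Q + kV).
Q + kV = 1.07e+07 + 11·3.45e+06 = 4.865e+07 m³/yr.
C = 24000/4.865e+07 = 0.0004933 kg/m³ = 0.4933 mg/L.

0.493 mg/L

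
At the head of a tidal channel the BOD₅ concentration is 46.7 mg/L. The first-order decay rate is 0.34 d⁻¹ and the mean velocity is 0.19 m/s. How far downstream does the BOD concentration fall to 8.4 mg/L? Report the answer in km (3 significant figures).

From C = C₀·e^(−kt), t = ln(C₀/C)/k = ln(46.7/8.4)/0.34 = 1.716/0.34 = 5.046 d.
Distance = v·t = 0.19 m/s × 4.359e+05 s = 8.283e+04 m = 82.83 km.

82.8 km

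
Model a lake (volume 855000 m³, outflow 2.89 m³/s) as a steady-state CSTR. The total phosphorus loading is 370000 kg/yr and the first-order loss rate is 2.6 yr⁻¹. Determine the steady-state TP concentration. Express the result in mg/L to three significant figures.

Outflow Q = 2.89 m³/s × 3.156e+07 s/yr = 9.12e+07 m³/yr.
Steady-state CSTR mass balance: W = Q·C + k·V·C, so C = W/(Q + kV).
Q + kV = 9.12e+07 + 2.6·855000 = 9.342e+07 m³/yr.
C = 370000/9.342e+07 = 0.00396 kg/m³ = 3.96 mg/L.

3.96 mg/L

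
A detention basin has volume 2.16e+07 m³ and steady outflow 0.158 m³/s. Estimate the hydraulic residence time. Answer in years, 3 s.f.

4.33 yr

Q = 0.158 m³/s × 3.156e+07 s/yr = 4.986e+06 m³/yr.
Hydraulic residence time τ = V/Q = 2.16e+07/4.986e+06 = 4.332 yr.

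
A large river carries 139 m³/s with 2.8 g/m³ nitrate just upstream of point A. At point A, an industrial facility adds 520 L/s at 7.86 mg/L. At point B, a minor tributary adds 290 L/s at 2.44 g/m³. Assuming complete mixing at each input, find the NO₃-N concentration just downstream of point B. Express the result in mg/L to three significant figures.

2.82 mg/L

520 L/s = 0.52 m³/s.
After input A: C = (139·2.8 + 0.52·7.86) / 139.5 = 2.819 mg/L.
290 L/s = 0.29 m³/s.
After input B: C = (139.5·2.819 + 0.29·2.44) / 139.8 = 2.818 mg/L.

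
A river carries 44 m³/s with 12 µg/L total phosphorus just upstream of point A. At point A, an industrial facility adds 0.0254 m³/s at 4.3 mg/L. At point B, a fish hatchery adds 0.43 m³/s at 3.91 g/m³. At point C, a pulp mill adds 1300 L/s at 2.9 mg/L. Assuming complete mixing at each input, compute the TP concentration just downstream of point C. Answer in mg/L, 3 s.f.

0.133 mg/L

12 µg/L = 0.012 mg/L.
After input A: C = (44·0.012 + 0.0254·4.3) / 44.03 = 0.01447 mg/L.
After input B: C = (44.03·0.01447 + 0.43·3.91) / 44.46 = 0.05215 mg/L.
1300 L/s = 1.3 m³/s.
After input C: C = (44.46·0.05215 + 1.3·2.9) / 45.76 = 0.1331 mg/L.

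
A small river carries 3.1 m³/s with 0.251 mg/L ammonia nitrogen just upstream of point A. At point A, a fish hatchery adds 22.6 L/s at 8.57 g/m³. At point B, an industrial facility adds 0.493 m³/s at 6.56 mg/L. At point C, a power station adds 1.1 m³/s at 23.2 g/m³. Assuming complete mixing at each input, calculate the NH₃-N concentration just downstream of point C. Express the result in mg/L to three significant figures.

22.6 L/s = 0.0226 m³/s.
After input A: C = (3.1·0.251 + 0.0226·8.57) / 3.123 = 0.3112 mg/L.
After input B: C = (3.123·0.3112 + 0.493·6.56) / 3.616 = 1.163 mg/L.
After input C: C = (3.616·1.163 + 1.1·23.2) / 4.716 = 6.304 mg/L.

6.30 mg/L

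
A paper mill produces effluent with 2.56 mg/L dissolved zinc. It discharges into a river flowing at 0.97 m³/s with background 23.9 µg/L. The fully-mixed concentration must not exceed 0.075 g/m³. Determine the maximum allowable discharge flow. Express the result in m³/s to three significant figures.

0.0199 m³/s

23.9 µg/L = 0.0239 mg/L.
Mass balance at complete mixing: C_std·(Q_w + Q_r) = Q_w·C_e + Q_r·C_b.
Rearranging, Q_w = Q_r·(C_std − C_b)/(C_e − C_std) = 0.97·(0.075 − 0.0239) / (2.56 − 0.075) = 0.01995 m³/s.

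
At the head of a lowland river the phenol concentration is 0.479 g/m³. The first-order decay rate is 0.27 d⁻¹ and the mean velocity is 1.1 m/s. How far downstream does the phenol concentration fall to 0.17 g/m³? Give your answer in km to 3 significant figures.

From C = C₀·e^(−kt), t = ln(C₀/C)/k = ln(0.479/0.17)/0.27 = 1.036/0.27 = 3.837 d.
Distance = v·t = 1.1 m/s × 3.315e+05 s = 3.646e+05 m = 364.6 km.

365 km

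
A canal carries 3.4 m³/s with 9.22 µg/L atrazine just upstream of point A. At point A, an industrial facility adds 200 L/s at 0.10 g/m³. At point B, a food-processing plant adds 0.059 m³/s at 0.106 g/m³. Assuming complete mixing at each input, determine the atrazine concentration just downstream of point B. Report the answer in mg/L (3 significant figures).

0.0157 mg/L

9.22 µg/L = 0.00922 mg/L.
200 L/s = 0.2 m³/s.
After input A: C = (3.4·0.00922 + 0.2·0.1) / 3.6 = 0.01426 mg/L.
After input B: C = (3.6·0.01426 + 0.059·0.106) / 3.659 = 0.01574 mg/L.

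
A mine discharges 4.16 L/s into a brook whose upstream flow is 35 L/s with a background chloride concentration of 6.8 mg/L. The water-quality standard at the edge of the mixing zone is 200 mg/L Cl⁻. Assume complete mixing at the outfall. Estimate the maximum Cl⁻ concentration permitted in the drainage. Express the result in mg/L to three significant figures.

4.16 L/s = 0.00416 m³/s.
35 L/s = 0.035 m³/s.
Mass balance: 200·0.03916 = 0.00416·Cₑ + 0.035·6.8.
Cₑ = (7.832 − 0.238) / 0.00416 = 1825 mg/L.

1830 mg/L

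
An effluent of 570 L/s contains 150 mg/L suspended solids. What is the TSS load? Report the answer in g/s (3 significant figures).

85.5 g/s

570 L/s = 0.57 m³/s.
Mass flux = Q·C = 0.57 m³/s × 150 g/m³ = 85.5 g/s.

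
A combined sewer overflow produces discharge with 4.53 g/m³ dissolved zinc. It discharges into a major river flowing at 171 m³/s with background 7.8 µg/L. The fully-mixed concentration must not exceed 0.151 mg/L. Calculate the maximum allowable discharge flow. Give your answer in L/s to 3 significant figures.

7.8 µg/L = 0.0078 mg/L.
Mass balance at complete mixing: C_std·(Q_w + Q_r) = Q_w·C_e + Q_r·C_b.
Rearranging, Q_w = Q_r·(C_std − C_b)/(C_e − C_std) = 171·(0.151 − 0.0078) / (4.53 − 0.151) = 5.592 m³/s.
= 5592 L/s.

5590 L/s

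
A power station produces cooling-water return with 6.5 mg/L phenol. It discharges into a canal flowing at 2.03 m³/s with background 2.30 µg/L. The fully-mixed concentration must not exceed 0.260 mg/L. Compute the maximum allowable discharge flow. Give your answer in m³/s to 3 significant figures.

0.0838 m³/s

2.30 µg/L = 0.0023 mg/L.
Mass balance at complete mixing: C_std·(Q_w + Q_r) = Q_w·C_e + Q_r·C_b.
Rearranging, Q_w = Q_r·(C_std − C_b)/(C_e − C_std) = 2.03·(0.26 − 0.0023) / (6.5 − 0.26) = 0.08384 m³/s.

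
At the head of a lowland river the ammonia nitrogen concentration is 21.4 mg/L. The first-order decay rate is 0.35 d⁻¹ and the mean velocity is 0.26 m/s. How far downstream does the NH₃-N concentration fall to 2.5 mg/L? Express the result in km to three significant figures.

From C = C₀·e^(−kt), t = ln(C₀/C)/k = ln(21.4/2.5)/0.35 = 2.147/0.35 = 6.135 d.
Distance = v·t = 0.26 m/s × 5.3e+05 s = 1.378e+05 m = 137.8 km.

138 km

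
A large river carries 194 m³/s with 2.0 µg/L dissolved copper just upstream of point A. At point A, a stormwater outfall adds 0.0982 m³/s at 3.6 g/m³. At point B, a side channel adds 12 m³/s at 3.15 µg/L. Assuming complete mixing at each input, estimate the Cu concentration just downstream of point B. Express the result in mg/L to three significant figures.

2.0 µg/L = 0.002 mg/L.
After input A: C = (194·0.002 + 0.0982·3.6) / 194.1 = 0.00382 mg/L.
3.15 µg/L = 0.00315 mg/L.
After input B: C = (194.1·0.00382 + 12·0.00315) / 206.1 = 0.003781 mg/L.

0.00378 mg/L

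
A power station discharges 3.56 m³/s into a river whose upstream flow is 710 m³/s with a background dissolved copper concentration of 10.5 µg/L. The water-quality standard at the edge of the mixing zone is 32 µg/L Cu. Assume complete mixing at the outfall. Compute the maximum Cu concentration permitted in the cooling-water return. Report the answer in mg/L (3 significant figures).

10.5 µg/L = 0.0105 mg/L.
32 µg/L = 0.032 mg/L.
Mass balance: 0.032·713.6 = 3.56·Cₑ + 710·0.0105.
Cₑ = (22.83 − 7.455) / 3.56 = 4.32 mg/L.

4.32 mg/L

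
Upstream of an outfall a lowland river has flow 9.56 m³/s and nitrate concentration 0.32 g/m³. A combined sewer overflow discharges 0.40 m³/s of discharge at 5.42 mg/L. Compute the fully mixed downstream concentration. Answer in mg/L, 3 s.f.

Conservation of mass across the mixing zone: C = (0.4·5.42 + 9.56·0.32) / (0.4 + 9.56) = 5.227/9.96 = 0.5248 mg/L.

0.525 mg/L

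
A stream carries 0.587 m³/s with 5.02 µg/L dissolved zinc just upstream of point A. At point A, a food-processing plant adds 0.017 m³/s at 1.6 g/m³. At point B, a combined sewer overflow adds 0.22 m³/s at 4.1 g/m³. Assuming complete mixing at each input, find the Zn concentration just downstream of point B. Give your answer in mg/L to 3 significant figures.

1.13 mg/L

5.02 µg/L = 0.00502 mg/L.
After input A: C = (0.587·0.00502 + 0.017·1.6) / 0.604 = 0.04991 mg/L.
After input B: C = (0.604·0.04991 + 0.22·4.1) / 0.824 = 1.131 mg/L.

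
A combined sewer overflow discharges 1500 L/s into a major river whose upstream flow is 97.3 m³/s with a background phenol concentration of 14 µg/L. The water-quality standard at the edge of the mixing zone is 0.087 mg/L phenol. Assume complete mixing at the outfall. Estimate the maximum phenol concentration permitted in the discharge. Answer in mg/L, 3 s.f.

1500 L/s = 1.5 m³/s.
14 µg/L = 0.014 mg/L.
Mass balance: 0.087·98.8 = 1.5·Cₑ + 97.3·0.014.
Cₑ = (8.596 − 1.362) / 1.5 = 4.822 mg/L.

4.82 mg/L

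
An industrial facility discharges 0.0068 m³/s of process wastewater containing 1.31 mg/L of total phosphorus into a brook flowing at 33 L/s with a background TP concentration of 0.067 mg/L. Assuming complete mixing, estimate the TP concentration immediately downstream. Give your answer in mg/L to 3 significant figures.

0.279 mg/L

33 L/s = 0.033 m³/s.
Flow-weighted mixing gives C = (0.0068·1.31 + 0.033·0.067) / (0.0068 + 0.033) = 0.01112/0.0398 = 0.2794 mg/L.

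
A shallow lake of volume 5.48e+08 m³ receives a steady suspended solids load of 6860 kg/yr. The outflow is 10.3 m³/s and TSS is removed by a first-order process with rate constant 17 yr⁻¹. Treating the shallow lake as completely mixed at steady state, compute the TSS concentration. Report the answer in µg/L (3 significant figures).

Outflow Q = 10.3 m³/s × 3.156e+07 s/yr = 3.25e+08 m³/yr.
Steady-state CSTR mass balance: W = Q·C + k·V·C, so C = W/(Q + kV).
Q + kV = 3.25e+08 + 17·5.48e+08 = 9.641e+09 m³/yr.
C = 6860/9.641e+09 = 7.115e-07 kg/m³ = 0.0007115 mg/L = 0.7115 µg/L.

0.712 µg/L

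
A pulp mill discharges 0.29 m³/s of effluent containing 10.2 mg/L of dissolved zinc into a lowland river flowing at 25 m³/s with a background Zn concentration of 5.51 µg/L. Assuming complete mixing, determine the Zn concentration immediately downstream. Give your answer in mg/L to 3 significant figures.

5.51 µg/L = 0.00551 mg/L.
Conservation of mass across the mixing zone: C = (0.29·10.2 + 25·0.00551) / (0.29 + 25) = 3.096/25.29 = 0.1224 mg/L.

0.122 mg/L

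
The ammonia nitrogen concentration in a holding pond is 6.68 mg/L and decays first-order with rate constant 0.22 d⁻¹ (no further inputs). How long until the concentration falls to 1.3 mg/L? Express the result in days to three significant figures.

7.44 d

t = ln(C₀/C)/k = ln(6.68/1.3)/0.22 = 1.637/0.22 = 7.44 d.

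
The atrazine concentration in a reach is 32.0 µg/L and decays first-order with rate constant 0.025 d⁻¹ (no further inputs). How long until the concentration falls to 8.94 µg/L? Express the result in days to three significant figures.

51.0 d

t = ln(C₀/C)/k = ln(32.0/8.94)/0.025 = 1.275/0.025 = 51.01 d.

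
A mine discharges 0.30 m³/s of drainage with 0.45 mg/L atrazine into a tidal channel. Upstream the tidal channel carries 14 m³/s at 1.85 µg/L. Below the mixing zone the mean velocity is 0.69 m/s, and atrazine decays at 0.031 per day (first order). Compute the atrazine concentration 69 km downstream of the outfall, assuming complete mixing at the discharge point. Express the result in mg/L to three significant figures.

1.85 µg/L = 0.00185 mg/L.
After complete mixing, C₀ = (0.3·0.45 + 14·0.00185) / 14.3 = 0.01125 mg/L.
Travel time t = 6.9e+04 m / 0.69 m/s = 1e+05 s = 1.157 d.
C = 0.01125·exp(−0.031·1.157) = 0.01125·0.9648 = 0.01086 mg/L.

0.0109 mg/L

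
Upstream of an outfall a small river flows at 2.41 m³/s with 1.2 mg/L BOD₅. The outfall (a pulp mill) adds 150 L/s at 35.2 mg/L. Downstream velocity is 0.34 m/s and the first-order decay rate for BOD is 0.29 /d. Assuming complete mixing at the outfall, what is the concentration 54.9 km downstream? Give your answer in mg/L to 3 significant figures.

1.86 mg/L

150 L/s = 0.15 m³/s.
After complete mixing, C₀ = (0.15·35.2 + 2.41·1.2) / 2.56 = 3.192 mg/L.
Travel time t = 5.49e+04 m / 0.34 m/s = 1.615e+05 s = 1.869 d.
C = 3.192·exp(−0.29·1.869) = 3.192·0.5816 = 1.857 mg/L.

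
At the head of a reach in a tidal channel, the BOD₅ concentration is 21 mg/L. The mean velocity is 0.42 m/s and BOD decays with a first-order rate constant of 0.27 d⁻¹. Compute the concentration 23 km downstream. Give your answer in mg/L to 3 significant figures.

Travel time t = 23 km / 0.42 m/s = 2.3e+04/0.42 = 5.476e+04 s = 0.6338 d.
First-order decay: C = 21·exp(−0.27·0.6338) = 21·0.8427 = 17.7 mg/L.

17.7 mg/L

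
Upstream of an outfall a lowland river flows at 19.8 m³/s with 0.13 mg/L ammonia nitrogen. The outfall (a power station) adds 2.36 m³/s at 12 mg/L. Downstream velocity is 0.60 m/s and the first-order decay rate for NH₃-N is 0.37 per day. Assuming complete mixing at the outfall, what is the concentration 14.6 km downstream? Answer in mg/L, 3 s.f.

After complete mixing, C₀ = (2.36·12 + 19.8·0.13) / 22.16 = 1.394 mg/L.
Travel time t = 1.46e+04 m / 0.60 m/s = 2.433e+04 s = 0.2816 d.
C = 1.394·exp(−0.37·0.2816) = 1.394·0.901 = 1.256 mg/L.

1.26 mg/L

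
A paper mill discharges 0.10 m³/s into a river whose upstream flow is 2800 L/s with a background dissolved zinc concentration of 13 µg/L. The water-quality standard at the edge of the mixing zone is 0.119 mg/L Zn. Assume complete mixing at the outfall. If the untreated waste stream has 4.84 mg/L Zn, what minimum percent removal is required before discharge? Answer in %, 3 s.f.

2800 L/s = 2.8 m³/s.
13 µg/L = 0.013 mg/L.
Mass balance: 0.119·2.9 = 0.1·Cₑ + 2.8·0.013.
Cₑ = (0.3451 − 0.0364) / 0.1 = 3.087 mg/L.
Required removal = 1 − 3.087/4.84 = 36.22 %.

36.2 %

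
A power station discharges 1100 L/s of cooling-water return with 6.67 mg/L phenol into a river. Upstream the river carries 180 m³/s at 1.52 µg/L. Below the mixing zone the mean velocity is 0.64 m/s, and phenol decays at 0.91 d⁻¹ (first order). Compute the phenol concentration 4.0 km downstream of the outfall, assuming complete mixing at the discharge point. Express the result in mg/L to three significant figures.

0.0393 mg/L

1100 L/s = 1.1 m³/s.
1.52 µg/L = 0.00152 mg/L.
After complete mixing, C₀ = (1.1·6.67 + 180·0.00152) / 181.1 = 0.04202 mg/L.
Travel time t = 4000 m / 0.64 m/s = 6250 s = 0.07234 d.
C = 0.04202·exp(−0.91·0.07234) = 0.04202·0.9363 = 0.03935 mg/L.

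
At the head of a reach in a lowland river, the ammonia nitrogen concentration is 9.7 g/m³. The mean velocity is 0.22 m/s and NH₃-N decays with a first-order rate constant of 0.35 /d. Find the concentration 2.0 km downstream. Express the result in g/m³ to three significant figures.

9.35 g/m³

Travel time t = 2.0 km / 0.22 m/s = 2000/0.22 = 9091 s = 0.1052 d.
First-order decay: C = 9.7·exp(−0.35·0.1052) = 9.7·0.9638 = 9.349 g/m³.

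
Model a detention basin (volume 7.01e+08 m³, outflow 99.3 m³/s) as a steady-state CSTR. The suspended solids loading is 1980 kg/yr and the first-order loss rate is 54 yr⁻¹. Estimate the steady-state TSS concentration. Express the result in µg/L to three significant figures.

Outflow Q = 99.3 m³/s × 3.156e+07 s/yr = 3.134e+09 m³/yr.
Steady-state CSTR mass balance: W = Q·C + k·V·C, so C = W/(Q + kV).
Q + kV = 3.134e+09 + 54·7.01e+08 = 4.099e+10 m³/yr.
C = 1980/4.099e+10 = 4.831e-08 kg/m³ = 4.831e-05 mg/L = 0.04831 µg/L.

0.0483 µg/L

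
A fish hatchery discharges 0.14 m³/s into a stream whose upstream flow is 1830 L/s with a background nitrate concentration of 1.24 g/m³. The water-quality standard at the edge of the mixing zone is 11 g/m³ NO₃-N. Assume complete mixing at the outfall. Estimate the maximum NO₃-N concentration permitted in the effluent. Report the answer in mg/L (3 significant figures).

139 mg/L

1830 L/s = 1.83 m³/s.
Mass balance: 11·1.97 = 0.14·Cₑ + 1.83·1.24.
Cₑ = (21.67 − 2.269) / 0.14 = 138.6 mg/L.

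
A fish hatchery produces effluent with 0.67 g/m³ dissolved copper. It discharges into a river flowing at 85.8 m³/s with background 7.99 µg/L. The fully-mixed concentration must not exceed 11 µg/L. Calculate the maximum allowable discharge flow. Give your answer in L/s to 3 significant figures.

392 L/s

7.99 µg/L = 0.00799 mg/L.
11 µg/L = 0.011 mg/L.
Mass balance at complete mixing: C_std·(Q_w + Q_r) = Q_w·C_e + Q_r·C_b.
Rearranging, Q_w = Q_r·(C_std − C_b)/(C_e − C_std) = 85.8·(0.011 − 0.00799) / (0.67 − 0.011) = 0.3919 m³/s.
= 391.9 L/s.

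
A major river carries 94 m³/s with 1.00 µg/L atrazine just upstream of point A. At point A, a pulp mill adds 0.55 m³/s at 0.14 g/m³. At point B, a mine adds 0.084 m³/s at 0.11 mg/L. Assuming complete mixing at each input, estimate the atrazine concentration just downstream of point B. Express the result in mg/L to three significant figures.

0.00190 mg/L

1.00 µg/L = 0.001 mg/L.
After input A: C = (94·0.001 + 0.55·0.14) / 94.55 = 0.001809 mg/L.
After input B: C = (94.55·0.001809 + 0.084·0.11) / 94.63 = 0.001905 mg/L.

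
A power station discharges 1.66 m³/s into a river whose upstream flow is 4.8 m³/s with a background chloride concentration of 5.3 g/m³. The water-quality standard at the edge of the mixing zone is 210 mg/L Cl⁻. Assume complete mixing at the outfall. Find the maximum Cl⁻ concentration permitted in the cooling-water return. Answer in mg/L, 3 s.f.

802 mg/L

Mass balance: 210·6.46 = 1.66·Cₑ + 4.8·5.3.
Cₑ = (1357 − 25.44) / 1.66 = 801.9 mg/L.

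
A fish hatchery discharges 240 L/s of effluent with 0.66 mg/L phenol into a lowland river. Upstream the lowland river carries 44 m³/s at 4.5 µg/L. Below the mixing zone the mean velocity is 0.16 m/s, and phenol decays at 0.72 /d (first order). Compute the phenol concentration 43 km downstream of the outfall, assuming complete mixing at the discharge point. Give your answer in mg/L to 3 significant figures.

240 L/s = 0.24 m³/s.
4.5 µg/L = 0.0045 mg/L.
After complete mixing, C₀ = (0.24·0.66 + 44·0.0045) / 44.24 = 0.008056 mg/L.
Travel time t = 4.3e+04 m / 0.16 m/s = 2.688e+05 s = 3.111 d.
C = 0.008056·exp(−0.72·3.111) = 0.008056·0.1065 = 0.000858 mg/L.

0.000858 mg/L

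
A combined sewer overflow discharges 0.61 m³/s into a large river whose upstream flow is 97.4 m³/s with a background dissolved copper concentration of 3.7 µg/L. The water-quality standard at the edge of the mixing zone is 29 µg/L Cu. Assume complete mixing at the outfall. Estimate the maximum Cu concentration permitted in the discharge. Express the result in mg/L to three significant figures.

3.7 µg/L = 0.0037 mg/L.
29 µg/L = 0.029 mg/L.
Mass balance: 0.029·98.01 = 0.61·Cₑ + 97.4·0.0037.
Cₑ = (2.842 − 0.3604) / 0.61 = 4.069 mg/L.

4.07 mg/L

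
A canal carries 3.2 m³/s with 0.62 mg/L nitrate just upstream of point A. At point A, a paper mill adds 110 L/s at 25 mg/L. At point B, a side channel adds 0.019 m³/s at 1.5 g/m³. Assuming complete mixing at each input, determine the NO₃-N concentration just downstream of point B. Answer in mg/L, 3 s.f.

110 L/s = 0.11 m³/s.
After input A: C = (3.2·0.62 + 0.11·25) / 3.31 = 1.43 mg/L.
After input B: C = (3.31·1.43 + 0.019·1.5) / 3.329 = 1.431 mg/L.

1.43 mg/L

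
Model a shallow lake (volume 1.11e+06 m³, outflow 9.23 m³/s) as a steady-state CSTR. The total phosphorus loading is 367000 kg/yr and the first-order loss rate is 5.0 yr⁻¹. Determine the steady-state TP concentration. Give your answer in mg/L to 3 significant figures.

Outflow Q = 9.23 m³/s × 3.156e+07 s/yr = 2.913e+08 m³/yr.
Steady-state CSTR mass balance: W = Q·C + k·V·C, so C = W/(Q + kV).
Q + kV = 2.913e+08 + 5.0·1.11e+06 = 2.968e+08 m³/yr.
C = 367000/2.968e+08 = 0.001236 kg/m³ = 1.236 mg/L.

1.24 mg/L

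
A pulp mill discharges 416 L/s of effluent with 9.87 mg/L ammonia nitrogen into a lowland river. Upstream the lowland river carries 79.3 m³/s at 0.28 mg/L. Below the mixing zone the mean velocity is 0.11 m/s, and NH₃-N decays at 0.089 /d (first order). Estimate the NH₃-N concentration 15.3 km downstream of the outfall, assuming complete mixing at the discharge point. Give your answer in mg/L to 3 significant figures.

416 L/s = 0.416 m³/s.
After complete mixing, C₀ = (0.416·9.87 + 79.3·0.28) / 79.72 = 0.33 mg/L.
Travel time t = 1.53e+04 m / 0.11 m/s = 1.391e+05 s = 1.61 d.
C = 0.33·exp(−0.089·1.61) = 0.33·0.8665 = 0.286 mg/L.

0.286 mg/L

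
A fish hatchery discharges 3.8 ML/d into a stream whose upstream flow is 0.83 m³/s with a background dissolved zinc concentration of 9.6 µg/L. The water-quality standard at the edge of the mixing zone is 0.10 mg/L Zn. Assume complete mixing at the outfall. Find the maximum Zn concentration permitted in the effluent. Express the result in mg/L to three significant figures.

1.81 mg/L

3.8 ML/d = 0.04398 m³/s.
9.6 µg/L = 0.0096 mg/L.
Mass balance: 0.1·0.874 = 0.04398·Cₑ + 0.83·0.0096.
Cₑ = (0.0874 − 0.007968) / 0.04398 = 1.806 mg/L.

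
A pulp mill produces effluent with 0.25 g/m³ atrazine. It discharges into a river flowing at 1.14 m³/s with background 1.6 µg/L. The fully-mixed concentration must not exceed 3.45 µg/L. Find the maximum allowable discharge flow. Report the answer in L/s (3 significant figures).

1.6 µg/L = 0.0016 mg/L.
3.45 µg/L = 0.00345 mg/L.
Mass balance at complete mixing: C_std·(Q_w + Q_r) = Q_w·C_e + Q_r·C_b.
Rearranging, Q_w = Q_r·(C_std − C_b)/(C_e − C_std) = 1.14·(0.00345 − 0.0016) / (0.25 − 0.00345) = 0.008554 m³/s.
= 8.554 L/s.

8.55 L/s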